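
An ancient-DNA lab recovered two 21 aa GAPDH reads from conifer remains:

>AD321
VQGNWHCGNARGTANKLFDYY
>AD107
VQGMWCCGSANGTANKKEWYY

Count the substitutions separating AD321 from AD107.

7

The sequences differ at positions 4 (N/M), 6 (H/C), 9 (N/S), 11 (R/N), 17 (L/K), 18 (F/E), 19 (D/W).
That gives 7 mismatches out of 21 aligned sites, so the Hamming distance is 7.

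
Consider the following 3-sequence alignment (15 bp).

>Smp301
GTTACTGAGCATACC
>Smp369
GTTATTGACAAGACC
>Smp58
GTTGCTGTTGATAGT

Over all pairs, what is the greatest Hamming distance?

8

Pairwise Hamming distances:
  Smp301 vs Smp369: 4
  Smp301 vs Smp58: 6
  Smp369 vs Smp58: 8
The largest is 8, between Smp369 and Smp58.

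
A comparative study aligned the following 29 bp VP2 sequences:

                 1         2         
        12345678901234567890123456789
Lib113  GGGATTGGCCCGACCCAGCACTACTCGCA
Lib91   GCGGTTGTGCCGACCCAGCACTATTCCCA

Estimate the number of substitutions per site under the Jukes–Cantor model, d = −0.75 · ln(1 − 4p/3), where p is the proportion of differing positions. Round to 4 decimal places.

0.2421

The sequences differ at positions 2 (G/C), 4 (A/G), 8 (G/T), 9 (C/G), 24 (C/T), 27 (G/C).
p = 6/29 = 0.206897.
d = −0.75 · ln(1 − (4/3)·0.206897) = −0.75 · ln(0.724137) = −0.75 · (-0.322775) = 0.2421.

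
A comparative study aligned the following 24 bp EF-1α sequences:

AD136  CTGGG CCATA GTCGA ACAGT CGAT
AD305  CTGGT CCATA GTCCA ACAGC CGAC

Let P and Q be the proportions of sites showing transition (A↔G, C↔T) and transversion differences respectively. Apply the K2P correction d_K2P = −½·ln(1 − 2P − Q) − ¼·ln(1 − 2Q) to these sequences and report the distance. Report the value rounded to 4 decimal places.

The sequences differ at positions 5 (G/T, transversion), 14 (G/C, transversion), 20 (T/C, transition), 24 (T/C, transition).
Of the 4 differences, 2 transitions and 2 transversions over 24 sites: P = 2/24 = 0.083333, Q = 2/24 = 0.083333.
d = −0.5·ln(0.750001) − 0.25·ln(0.833334) = −0.5·(-0.287681) − 0.25·(-0.182321) = 0.1894.

0.1894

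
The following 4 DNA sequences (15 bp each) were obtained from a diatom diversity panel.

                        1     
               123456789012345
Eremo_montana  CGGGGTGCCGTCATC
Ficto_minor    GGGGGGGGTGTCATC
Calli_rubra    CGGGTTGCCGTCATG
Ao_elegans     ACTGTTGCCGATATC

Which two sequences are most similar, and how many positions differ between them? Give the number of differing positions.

2

Pairwise Hamming distances:
  Eremo_montana vs Ficto_minor: 4
  Eremo_montana vs Calli_rubra: 2
  Eremo_montana vs Ao_elegans: 6
  Ficto_minor vs Calli_rubra: 6
  Ficto_minor vs Ao_elegans: 9
  Calli_rubra vs Ao_elegans: 6
The smallest is 2, between Eremo_montana and Calli_rubra.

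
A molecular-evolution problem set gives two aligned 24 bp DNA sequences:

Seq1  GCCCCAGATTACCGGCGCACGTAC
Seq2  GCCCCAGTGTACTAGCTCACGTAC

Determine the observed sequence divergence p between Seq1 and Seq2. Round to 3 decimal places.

The sequences differ at positions 8 (A/T), 9 (T/G), 13 (C/T), 14 (G/A), 17 (G/T).
There are 5 differences over 24 sites, so p = 5/24 = 0.208.

0.208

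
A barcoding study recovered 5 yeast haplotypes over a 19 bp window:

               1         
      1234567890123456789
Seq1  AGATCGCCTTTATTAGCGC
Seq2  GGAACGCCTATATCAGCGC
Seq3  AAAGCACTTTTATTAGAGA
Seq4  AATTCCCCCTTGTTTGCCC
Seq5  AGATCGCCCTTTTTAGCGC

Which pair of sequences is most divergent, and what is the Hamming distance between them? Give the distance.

11

Pairwise Hamming distances:
  Seq1 vs Seq2: 4
  Seq1 vs Seq3: 6
  Seq1 vs Seq4: 7
  Seq1 vs Seq5: 2
  Seq2 vs Seq3: 9
  Seq2 vs Seq4: 11
  Seq2 vs Seq5: 6
  Seq3 vs Seq4: 10
  Seq3 vs Seq5: 8
  Seq4 vs Seq5: 6
The largest is 11, between Seq2 and Seq4.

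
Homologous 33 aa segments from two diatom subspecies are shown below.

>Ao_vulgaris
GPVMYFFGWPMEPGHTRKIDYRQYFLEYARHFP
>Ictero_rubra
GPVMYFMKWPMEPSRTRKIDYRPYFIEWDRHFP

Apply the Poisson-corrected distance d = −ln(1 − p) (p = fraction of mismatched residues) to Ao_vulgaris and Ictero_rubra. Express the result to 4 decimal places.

0.2776

Mismatches occur at site 7 (F/M), site 8 (G/K), site 14 (G/S), site 15 (H/R), site 23 (Q/P), site 26 (L/I), site 28 (Y/W), site 29 (A/D).
p = 8/33 = 0.242424.
d = −ln(1 − 0.242424) = −ln(0.757576) = 0.2776.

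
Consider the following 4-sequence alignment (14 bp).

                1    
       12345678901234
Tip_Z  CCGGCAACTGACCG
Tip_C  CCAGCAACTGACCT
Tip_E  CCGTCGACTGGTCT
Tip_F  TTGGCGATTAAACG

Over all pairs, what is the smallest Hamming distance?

Pairwise Hamming distances:
  Tip_Z vs Tip_C: 2
  Tip_Z vs Tip_E: 5
  Tip_Z vs Tip_F: 6
  Tip_C vs Tip_E: 5
  Tip_C vs Tip_F: 8
  Tip_E vs Tip_F: 8
The smallest is 2, between Tip_Z and Tip_C.

2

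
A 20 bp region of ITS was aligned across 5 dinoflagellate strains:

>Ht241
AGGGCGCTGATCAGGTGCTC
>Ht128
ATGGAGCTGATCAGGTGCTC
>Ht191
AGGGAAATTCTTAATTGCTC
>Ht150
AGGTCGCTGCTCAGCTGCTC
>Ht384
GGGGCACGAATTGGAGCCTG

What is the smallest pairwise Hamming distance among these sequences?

2

Pairwise Hamming distances:
  Ht241 vs Ht128: 2
  Ht241 vs Ht191: 8
  Ht241 vs Ht150: 3
  Ht241 vs Ht384: 10
  Ht128 vs Ht191: 8
  Ht128 vs Ht150: 5
  Ht128 vs Ht384: 12
  Ht191 vs Ht150: 8
  Ht191 vs Ht384: 12
  Ht150 vs Ht384: 12
The smallest is 2, between Ht241 and Ht128.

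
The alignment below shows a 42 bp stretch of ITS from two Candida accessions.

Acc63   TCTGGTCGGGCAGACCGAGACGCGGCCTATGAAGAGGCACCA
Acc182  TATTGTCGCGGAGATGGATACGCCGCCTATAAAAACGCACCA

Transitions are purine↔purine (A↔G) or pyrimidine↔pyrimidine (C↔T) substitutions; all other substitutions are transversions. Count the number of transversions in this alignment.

Differing sites — 2:C/A (Tv); 4:G/T (Tv); 9:G/C (Tv); 11:C/G (Tv); 15:C/T (Ti); 16:C/G (Tv); 19:G/T (Tv); 24:G/C (Tv); 31:G/A (Ti); 34:G/A (Ti); 36:G/C (Tv).
Of the 11 differences, 3 transitions and 8 transversions, so the answer is 8.

8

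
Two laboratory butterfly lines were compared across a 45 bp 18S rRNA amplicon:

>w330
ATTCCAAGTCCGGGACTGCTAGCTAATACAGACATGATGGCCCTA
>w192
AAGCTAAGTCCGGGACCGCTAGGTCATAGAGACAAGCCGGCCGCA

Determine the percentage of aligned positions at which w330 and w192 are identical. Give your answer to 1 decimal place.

73.3%

The sequences differ at positions 2 (T/A), 3 (T/G), 5 (C/T), 17 (T/C), 23 (C/G), 25 (A/C), 29 (C/G), 35 (T/A), 37 (A/C), 38 (T/C), 43 (C/G), 44 (T/C).
33 of the 45 sites match, so the percent identity is 33/45 × 100 = 73.3%.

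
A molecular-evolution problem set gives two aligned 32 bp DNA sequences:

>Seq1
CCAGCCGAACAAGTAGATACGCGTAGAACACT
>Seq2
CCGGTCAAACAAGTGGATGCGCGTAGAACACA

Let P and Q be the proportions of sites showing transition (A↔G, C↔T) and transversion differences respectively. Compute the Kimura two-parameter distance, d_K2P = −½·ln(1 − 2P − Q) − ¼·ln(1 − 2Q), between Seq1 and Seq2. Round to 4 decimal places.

Differing sites — 3:A/G (Ti); 5:C/T (Ti); 7:G/A (Ti); 15:A/G (Ti); 19:A/G (Ti); 32:T/A (Tv).
Of the 6 differences, 5 transitions and 1 transversion over 32 sites: P = 5/32 = 0.156250, Q = 1/32 = 0.031250.
d = −0.5·ln(0.656250) − 0.25·ln(0.937500) = −0.5·(-0.421213) − 0.25·(-0.064539) = 0.2267.

0.2267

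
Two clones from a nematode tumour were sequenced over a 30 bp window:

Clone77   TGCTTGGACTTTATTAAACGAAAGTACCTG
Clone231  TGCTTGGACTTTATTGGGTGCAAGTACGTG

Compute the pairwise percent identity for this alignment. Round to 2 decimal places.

80.00%

Differing sites — 16:A/G; 17:A/G; 18:A/G; 19:C/T; 21:A/C; 28:C/G.
24 of the 30 sites match, so the percent identity is 24/30 × 100 = 80.00%.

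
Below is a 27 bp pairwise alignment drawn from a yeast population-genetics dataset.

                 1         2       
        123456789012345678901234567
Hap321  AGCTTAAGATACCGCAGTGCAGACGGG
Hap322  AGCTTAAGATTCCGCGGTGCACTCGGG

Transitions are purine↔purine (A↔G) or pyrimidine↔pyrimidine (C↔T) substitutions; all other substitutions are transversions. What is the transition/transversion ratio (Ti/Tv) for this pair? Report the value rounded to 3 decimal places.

0.333

Mismatches occur at site 11 (A→T, transversion), site 16 (A→G, transition), site 22 (G→C, transversion), site 23 (A→T, transversion).
Of the 4 differences, 1 transition and 3 transversions, so Ti/Tv = 1/3 = 0.333.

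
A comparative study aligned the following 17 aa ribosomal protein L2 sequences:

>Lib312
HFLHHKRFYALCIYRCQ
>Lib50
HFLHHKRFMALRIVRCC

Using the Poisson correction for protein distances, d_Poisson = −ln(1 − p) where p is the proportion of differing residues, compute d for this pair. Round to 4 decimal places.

0.2683

Mismatches occur at site 9 (Y→M), site 12 (C→R), site 14 (Y→V), site 17 (Q→C).
p = 4/17 = 0.235294.
d = −ln(1 − 0.235294) = −ln(0.764706) = 0.2683.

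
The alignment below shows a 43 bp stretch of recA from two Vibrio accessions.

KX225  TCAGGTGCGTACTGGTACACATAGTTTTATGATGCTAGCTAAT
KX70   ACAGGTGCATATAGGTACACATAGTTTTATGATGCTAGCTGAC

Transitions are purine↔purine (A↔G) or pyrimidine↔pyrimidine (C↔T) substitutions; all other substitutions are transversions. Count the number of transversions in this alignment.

2

Differing sites — 1:T/A (Tv); 9:G/A (Ti); 12:C/T (Ti); 13:T/A (Tv); 41:A/G (Ti); 43:T/C (Ti).
Of the 6 differences, 4 transitions and 2 transversions, so the answer is 2.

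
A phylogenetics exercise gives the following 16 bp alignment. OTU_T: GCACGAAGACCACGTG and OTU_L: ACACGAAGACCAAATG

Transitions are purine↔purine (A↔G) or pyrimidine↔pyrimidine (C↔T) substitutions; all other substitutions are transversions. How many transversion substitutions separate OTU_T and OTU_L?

Differing sites — 1:G/A (Ti); 13:C/A (Tv); 14:G/A (Ti).
Of the 3 differences, 2 transitions and 1 transversion, so the answer is 1.

1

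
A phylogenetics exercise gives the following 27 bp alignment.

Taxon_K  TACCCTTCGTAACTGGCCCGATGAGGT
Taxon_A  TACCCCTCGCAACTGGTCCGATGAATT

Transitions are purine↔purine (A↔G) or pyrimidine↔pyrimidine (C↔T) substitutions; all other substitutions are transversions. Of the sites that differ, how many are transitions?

4

Mismatches occur at site 6 (T↔C, transition), site 10 (T↔C, transition), site 17 (C↔T, transition), site 25 (G↔A, transition), site 26 (G↔T, transversion).
Of the 5 differences, 4 transitions and 1 transversion, so the answer is 4.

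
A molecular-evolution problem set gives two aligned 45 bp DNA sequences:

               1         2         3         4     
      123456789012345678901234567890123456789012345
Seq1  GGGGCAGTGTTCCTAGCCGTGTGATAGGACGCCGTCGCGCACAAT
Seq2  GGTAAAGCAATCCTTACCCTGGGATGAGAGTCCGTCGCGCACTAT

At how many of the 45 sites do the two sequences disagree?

15

Differing sites — 3:G/T; 4:G/A; 5:C/A; 8:T/C; 9:G/A; 10:T/A; 15:A/T; 16:G/A; 19:G/C; 22:T/G; 26:A/G; 27:G/A; 30:C/G; 31:G/T; 43:A/T.
That gives 15 mismatches out of 45 aligned sites, so the Hamming distance is 15.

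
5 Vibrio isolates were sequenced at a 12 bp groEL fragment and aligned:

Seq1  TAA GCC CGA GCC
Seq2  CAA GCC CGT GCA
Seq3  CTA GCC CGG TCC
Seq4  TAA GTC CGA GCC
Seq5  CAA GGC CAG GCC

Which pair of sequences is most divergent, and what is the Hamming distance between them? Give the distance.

5

Pairwise Hamming distances:
  Seq1 vs Seq2: 3
  Seq1 vs Seq3: 4
  Seq1 vs Seq4: 1
  Seq1 vs Seq5: 4
  Seq2 vs Seq3: 4
  Seq2 vs Seq4: 4
  Seq2 vs Seq5: 4
  Seq3 vs Seq4: 5
  Seq3 vs Seq5: 4
  Seq4 vs Seq5: 4
The largest is 5, between Seq3 and Seq4.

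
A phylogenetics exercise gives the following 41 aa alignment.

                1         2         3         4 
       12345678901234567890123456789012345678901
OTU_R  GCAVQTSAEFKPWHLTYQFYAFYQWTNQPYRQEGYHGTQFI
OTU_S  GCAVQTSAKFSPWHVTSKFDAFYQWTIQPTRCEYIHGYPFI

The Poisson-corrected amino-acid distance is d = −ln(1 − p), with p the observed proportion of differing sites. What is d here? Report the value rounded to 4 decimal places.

Mismatches occur at site 9 (E↔K), site 11 (K↔S), site 15 (L↔V), site 17 (Y↔S), site 18 (Q↔K), site 20 (Y↔D), site 27 (N↔I), site 30 (Y↔T), site 32 (Q↔C), site 34 (G↔Y), site 35 (Y↔I), site 38 (T↔Y), site 39 (Q↔P).
p = 13/41 = 0.317073.
d = −ln(1 − 0.317073) = −ln(0.682927) = 0.3814.

0.3814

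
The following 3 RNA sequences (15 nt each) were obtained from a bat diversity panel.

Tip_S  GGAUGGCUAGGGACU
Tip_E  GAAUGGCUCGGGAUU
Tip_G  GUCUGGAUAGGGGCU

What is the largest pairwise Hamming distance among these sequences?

6

Pairwise Hamming distances:
  Tip_S vs Tip_E: 3
  Tip_S vs Tip_G: 4
  Tip_E vs Tip_G: 6
The largest is 6, between Tip_E and Tip_G.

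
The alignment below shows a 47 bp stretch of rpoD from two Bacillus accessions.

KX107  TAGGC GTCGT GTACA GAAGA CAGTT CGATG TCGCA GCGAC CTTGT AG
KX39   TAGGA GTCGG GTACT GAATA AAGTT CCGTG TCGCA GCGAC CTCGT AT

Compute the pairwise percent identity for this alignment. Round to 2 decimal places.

80.85%

Mismatches occur at site 5 (C↔A), site 10 (T↔G), site 15 (A↔T), site 19 (G↔T), site 21 (C↔A), site 27 (G↔C), site 28 (A↔G), site 43 (T↔C), site 47 (G↔T).
38 of the 47 sites match, so the percent identity is 38/47 × 100 = 80.85%.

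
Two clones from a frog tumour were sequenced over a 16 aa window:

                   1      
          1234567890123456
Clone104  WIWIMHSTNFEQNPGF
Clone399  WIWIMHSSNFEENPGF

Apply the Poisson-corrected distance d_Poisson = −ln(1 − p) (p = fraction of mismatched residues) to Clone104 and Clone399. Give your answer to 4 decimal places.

The sequences differ at positions 8 (T/S), 12 (Q/E).
p = 2/16 = 0.125000.
d = −ln(1 − 0.125000) = −ln(0.875000) = 0.1335.

0.1335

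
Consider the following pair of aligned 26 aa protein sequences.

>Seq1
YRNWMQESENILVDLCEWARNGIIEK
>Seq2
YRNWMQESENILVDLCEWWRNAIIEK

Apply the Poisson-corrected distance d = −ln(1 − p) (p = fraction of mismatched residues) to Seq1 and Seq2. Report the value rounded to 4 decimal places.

0.0800

Mismatches occur at site 19 (A/W), site 22 (G/A).
p = 2/26 = 0.076923.
d = −ln(1 − 0.076923) = −ln(0.923077) = 0.0800.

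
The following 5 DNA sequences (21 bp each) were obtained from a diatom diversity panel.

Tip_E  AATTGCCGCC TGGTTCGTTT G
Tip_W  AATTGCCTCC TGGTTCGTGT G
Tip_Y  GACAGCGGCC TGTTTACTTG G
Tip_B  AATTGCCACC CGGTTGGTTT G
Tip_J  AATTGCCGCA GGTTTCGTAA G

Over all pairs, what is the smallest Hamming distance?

Pairwise Hamming distances:
  Tip_E vs Tip_W: 2
  Tip_E vs Tip_Y: 8
  Tip_E vs Tip_B: 3
  Tip_E vs Tip_J: 5
  Tip_W vs Tip_Y: 10
  Tip_W vs Tip_B: 4
  Tip_W vs Tip_J: 6
  Tip_Y vs Tip_B: 10
  Tip_Y vs Tip_J: 10
  Tip_B vs Tip_J: 7
The smallest is 2, between Tip_E and Tip_W.

2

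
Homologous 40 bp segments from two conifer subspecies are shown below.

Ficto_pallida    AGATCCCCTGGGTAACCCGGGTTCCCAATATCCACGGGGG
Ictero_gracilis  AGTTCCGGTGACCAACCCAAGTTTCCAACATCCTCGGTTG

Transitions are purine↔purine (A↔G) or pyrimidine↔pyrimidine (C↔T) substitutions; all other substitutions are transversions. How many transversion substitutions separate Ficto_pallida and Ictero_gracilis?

7

The sequences differ at positions 3 (A/T, transversion), 7 (C/G, transversion), 8 (C/G, transversion), 11 (G/A, transition), 12 (G/C, transversion), 13 (T/C, transition), 19 (G/A, transition), 20 (G/A, transition), 24 (C/T, transition), 29 (T/C, transition), 34 (A/T, transversion), 38 (G/T, transversion), 39 (G/T, transversion).
Of the 13 differences, 6 transitions and 7 transversions, so the answer is 7.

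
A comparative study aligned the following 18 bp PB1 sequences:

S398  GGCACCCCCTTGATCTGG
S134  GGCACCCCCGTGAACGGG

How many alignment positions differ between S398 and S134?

3

Mismatches occur at site 10 (T/G), site 14 (T/A), site 16 (T/G).
That gives 3 mismatches out of 18 aligned sites, so the Hamming distance is 3.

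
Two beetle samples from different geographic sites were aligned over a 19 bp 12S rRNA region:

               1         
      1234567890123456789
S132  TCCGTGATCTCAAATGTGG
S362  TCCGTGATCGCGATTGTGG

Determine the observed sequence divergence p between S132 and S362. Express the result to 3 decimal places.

0.158

Mismatches occur at site 10 (T/G), site 12 (A/G), site 14 (A/T).
There are 3 differences over 19 sites, so p = 3/19 = 0.158.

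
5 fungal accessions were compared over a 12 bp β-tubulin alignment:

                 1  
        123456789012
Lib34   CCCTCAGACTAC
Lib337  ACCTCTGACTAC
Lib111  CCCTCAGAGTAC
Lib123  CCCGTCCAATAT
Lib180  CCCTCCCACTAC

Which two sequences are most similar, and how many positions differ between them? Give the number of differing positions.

1

Pairwise Hamming distances:
  Lib34 vs Lib337: 2
  Lib34 vs Lib111: 1
  Lib34 vs Lib123: 6
  Lib34 vs Lib180: 2
  Lib337 vs Lib111: 3
  Lib337 vs Lib123: 7
  Lib337 vs Lib180: 3
  Lib111 vs Lib123: 6
  Lib111 vs Lib180: 3
  Lib123 vs Lib180: 4
The smallest is 1, between Lib34 and Lib111.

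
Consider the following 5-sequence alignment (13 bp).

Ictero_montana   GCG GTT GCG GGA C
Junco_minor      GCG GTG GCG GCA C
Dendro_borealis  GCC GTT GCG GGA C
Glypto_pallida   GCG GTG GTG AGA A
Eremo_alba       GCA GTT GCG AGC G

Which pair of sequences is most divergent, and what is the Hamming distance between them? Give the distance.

Pairwise Hamming distances:
  Ictero_montana vs Junco_minor: 2
  Ictero_montana vs Dendro_borealis: 1
  Ictero_montana vs Glypto_pallida: 4
  Ictero_montana vs Eremo_alba: 4
  Junco_minor vs Dendro_borealis: 3
  Junco_minor vs Glypto_pallida: 4
  Junco_minor vs Eremo_alba: 6
  Dendro_borealis vs Glypto_pallida: 5
  Dendro_borealis vs Eremo_alba: 4
  Glypto_pallida vs Eremo_alba: 5
The largest is 6, between Junco_minor and Eremo_alba.

6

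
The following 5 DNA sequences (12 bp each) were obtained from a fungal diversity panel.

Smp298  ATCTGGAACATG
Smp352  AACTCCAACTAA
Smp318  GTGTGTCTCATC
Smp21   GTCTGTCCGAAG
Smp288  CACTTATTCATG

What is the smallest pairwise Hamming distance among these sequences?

Pairwise Hamming distances:
  Smp298 vs Smp352: 6
  Smp298 vs Smp318: 6
  Smp298 vs Smp21: 6
  Smp298 vs Smp288: 6
  Smp352 vs Smp318: 10
  Smp352 vs Smp21: 9
  Smp352 vs Smp288: 8
  Smp318 vs Smp21: 5
  Smp318 vs Smp288: 7
  Smp21 vs Smp288: 8
The smallest is 5, between Smp318 and Smp21.

5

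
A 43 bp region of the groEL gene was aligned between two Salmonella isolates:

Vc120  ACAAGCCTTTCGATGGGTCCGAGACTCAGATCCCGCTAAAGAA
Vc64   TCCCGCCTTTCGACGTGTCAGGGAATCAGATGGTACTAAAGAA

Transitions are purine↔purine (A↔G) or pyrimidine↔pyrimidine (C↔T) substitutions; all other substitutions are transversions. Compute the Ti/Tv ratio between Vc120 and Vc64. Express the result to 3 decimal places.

Mismatches occur at site 1 (A→T, transversion), site 3 (A→C, transversion), site 4 (A→C, transversion), site 14 (T→C, transition), site 16 (G→T, transversion), site 20 (C→A, transversion), site 22 (A→G, transition), site 25 (C→A, transversion), site 32 (C→G, transversion), site 33 (C→G, transversion), site 34 (C→T, transition), site 35 (G→A, transition).
Of the 12 differences, 4 transitions and 8 transversions, so Ti/Tv = 4/8 = 0.500.

0.500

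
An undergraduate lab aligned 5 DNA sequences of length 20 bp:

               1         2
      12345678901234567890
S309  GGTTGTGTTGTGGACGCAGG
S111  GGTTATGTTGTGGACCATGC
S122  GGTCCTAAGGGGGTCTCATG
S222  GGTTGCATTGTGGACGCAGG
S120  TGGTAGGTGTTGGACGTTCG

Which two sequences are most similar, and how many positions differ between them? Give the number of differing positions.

2

Pairwise Hamming distances:
  S309 vs S111: 5
  S309 vs S122: 9
  S309 vs S222: 2
  S309 vs S120: 9
  S111 vs S122: 12
  S111 vs S222: 7
  S111 vs S120: 9
  S122 vs S222: 9
  S122 vs S120: 14
  S222 vs S120: 10
The smallest is 2, between S309 and S222.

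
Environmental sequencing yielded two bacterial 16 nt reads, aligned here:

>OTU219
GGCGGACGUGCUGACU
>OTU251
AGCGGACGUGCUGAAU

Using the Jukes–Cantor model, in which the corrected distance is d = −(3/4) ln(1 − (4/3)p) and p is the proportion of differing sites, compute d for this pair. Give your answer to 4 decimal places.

Mismatches occur at site 1 (G↔A), site 15 (C↔A).
p = 2/16 = 0.125000.
d = −0.75 · ln(1 − (4/3)·0.125000) = −0.75 · ln(0.833333) = −0.75 · (-0.182322) = 0.1367.

0.1367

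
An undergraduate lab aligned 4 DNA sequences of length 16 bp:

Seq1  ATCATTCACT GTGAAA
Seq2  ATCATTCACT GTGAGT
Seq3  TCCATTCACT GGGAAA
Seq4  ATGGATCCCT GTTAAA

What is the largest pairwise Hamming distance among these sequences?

Pairwise Hamming distances:
  Seq1 vs Seq2: 2
  Seq1 vs Seq3: 3
  Seq1 vs Seq4: 5
  Seq2 vs Seq3: 5
  Seq2 vs Seq4: 7
  Seq3 vs Seq4: 8
The largest is 8, between Seq3 and Seq4.

8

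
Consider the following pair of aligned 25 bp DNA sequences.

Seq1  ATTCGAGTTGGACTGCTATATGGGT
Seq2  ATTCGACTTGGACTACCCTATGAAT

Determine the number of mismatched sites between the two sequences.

6

Differing sites — 7:G/C; 15:G/A; 17:T/C; 18:A/C; 23:G/A; 24:G/A.
That gives 6 mismatches out of 25 aligned sites, so the Hamming distance is 6.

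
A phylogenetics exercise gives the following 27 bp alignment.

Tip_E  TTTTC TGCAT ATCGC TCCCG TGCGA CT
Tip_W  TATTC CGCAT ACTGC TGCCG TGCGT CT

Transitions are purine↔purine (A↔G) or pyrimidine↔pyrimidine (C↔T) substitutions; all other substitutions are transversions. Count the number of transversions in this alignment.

3

The sequences differ at positions 2 (T/A, transversion), 6 (T/C, transition), 12 (T/C, transition), 13 (C/T, transition), 17 (C/G, transversion), 25 (A/T, transversion).
Of the 6 differences, 3 transitions and 3 transversions, so the answer is 3.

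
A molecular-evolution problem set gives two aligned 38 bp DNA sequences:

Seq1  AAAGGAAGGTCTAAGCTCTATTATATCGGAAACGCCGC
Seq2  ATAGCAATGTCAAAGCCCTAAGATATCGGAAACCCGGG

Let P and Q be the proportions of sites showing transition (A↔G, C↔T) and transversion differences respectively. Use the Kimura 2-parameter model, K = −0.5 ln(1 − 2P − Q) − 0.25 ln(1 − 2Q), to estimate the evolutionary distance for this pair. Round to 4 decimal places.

0.3313

The sequences differ at positions 2 (A/T, transversion), 5 (G/C, transversion), 8 (G/T, transversion), 12 (T/A, transversion), 17 (T/C, transition), 21 (T/A, transversion), 22 (T/G, transversion), 34 (G/C, transversion), 36 (C/G, transversion), 38 (C/G, transversion).
Of the 10 differences, 1 transition and 9 transversions over 38 sites: P = 1/38 = 0.026316, Q = 9/38 = 0.236842.
d = −0.5·ln(0.710526) − 0.25·ln(0.526316) = −0.5·(-0.341750) − 0.25·(-0.641853) = 0.3313.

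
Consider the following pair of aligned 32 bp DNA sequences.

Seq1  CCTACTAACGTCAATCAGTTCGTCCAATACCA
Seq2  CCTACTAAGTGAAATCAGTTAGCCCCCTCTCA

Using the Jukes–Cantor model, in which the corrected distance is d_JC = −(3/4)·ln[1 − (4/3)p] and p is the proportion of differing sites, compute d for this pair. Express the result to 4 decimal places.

0.4042

The sequences differ at positions 9 (C/G), 10 (G/T), 11 (T/G), 12 (C/A), 21 (C/A), 23 (T/C), 26 (A/C), 27 (A/C), 29 (A/C), 30 (C/T).
p = 10/32 = 0.312500.
d = −0.75 · ln(1 − (4/3)·0.312500) = −0.75 · ln(0.583333) = −0.75 · (-0.538997) = 0.4042.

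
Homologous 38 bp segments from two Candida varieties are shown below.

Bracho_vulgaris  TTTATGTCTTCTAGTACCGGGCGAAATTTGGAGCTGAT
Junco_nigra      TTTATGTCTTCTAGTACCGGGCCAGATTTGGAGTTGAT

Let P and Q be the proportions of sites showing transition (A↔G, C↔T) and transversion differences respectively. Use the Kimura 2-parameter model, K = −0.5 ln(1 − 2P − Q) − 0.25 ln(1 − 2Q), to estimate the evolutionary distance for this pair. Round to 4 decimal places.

Differing sites — 23:G/C (Tv); 25:A/G (Ti); 34:C/T (Ti).
Of the 3 differences, 2 transitions and 1 transversion over 38 sites: P = 2/38 = 0.052632, Q = 1/38 = 0.026316.
d = −0.5·ln(0.868420) − 0.25·ln(0.947368) = −0.5·(-0.141080) − 0.25·(-0.054068) = 0.0841.

0.0841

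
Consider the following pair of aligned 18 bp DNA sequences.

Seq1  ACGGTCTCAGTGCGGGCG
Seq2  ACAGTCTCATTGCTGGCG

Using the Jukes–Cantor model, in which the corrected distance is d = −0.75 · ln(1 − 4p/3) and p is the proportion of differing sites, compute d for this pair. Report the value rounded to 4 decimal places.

0.1885

The sequences differ at positions 3 (G/A), 10 (G/T), 14 (G/T).
p = 3/18 = 0.166667.
d = −0.75 · ln(1 − (4/3)·0.166667) = −0.75 · ln(0.777777) = −0.75 · (-0.251315) = 0.1885.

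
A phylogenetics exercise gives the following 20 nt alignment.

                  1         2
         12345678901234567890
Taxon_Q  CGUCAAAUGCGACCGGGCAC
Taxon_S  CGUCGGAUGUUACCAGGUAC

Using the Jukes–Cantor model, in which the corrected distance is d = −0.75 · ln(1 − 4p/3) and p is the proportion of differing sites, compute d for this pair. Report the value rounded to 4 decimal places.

Mismatches occur at site 5 (A/G), site 6 (A/G), site 10 (C/U), site 11 (G/U), site 15 (G/A), site 18 (C/U).
p = 6/20 = 0.300000.
d = −0.75 · ln(1 − (4/3)·0.300000) = −0.75 · ln(0.600000) = −0.75 · (-0.510826) = 0.3831.

0.3831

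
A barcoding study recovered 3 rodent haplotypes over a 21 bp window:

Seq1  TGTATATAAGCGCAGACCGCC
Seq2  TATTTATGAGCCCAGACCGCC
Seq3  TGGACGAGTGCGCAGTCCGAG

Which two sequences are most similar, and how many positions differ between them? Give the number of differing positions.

4

Pairwise Hamming distances:
  Seq1 vs Seq2: 4
  Seq1 vs Seq3: 9
  Seq2 vs Seq3: 11
The smallest is 4, between Seq1 and Seq2.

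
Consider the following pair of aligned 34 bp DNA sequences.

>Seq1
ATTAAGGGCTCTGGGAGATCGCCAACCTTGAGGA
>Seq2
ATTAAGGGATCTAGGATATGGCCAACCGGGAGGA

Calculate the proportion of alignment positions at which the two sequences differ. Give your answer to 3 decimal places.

0.176

Differing sites — 9:C/A; 13:G/A; 17:G/T; 20:C/G; 28:T/G; 29:T/G.
There are 6 differences over 34 sites, so p = 6/34 = 0.176.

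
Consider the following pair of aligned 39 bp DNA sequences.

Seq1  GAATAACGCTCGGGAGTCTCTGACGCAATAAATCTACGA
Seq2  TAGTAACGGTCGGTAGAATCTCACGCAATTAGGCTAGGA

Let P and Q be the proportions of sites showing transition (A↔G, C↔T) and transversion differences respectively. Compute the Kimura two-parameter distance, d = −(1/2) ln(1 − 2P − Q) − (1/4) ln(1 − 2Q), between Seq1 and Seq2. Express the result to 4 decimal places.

Differing sites — 1:G/T (Tv); 3:A/G (Ti); 9:C/G (Tv); 14:G/T (Tv); 17:T/A (Tv); 18:C/A (Tv); 22:G/C (Tv); 30:A/T (Tv); 32:A/G (Ti); 33:T/G (Tv); 37:C/G (Tv).
Of the 11 differences, 2 transitions and 9 transversions over 39 sites: P = 2/39 = 0.051282, Q = 9/39 = 0.230769.
d = −0.5·ln(0.666667) − 0.25·ln(0.538462) = −0.5·(-0.405465) − 0.25·(-0.619038) = 0.3575.

0.3575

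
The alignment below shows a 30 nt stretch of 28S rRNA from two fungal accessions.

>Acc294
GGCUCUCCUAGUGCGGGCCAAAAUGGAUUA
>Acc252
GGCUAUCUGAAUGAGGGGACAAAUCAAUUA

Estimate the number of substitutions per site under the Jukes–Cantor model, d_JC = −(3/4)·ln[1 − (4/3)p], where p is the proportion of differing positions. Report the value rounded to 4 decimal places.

Differing sites — 5:C/A; 8:C/U; 9:U/G; 11:G/A; 14:C/A; 18:C/G; 19:C/A; 20:A/C; 25:G/C; 26:G/A.
p = 10/30 = 0.333333.
d = −0.75 · ln(1 − (4/3)·0.333333) = −0.75 · ln(0.555556) = −0.75 · (-0.587786) = 0.4408.

0.4408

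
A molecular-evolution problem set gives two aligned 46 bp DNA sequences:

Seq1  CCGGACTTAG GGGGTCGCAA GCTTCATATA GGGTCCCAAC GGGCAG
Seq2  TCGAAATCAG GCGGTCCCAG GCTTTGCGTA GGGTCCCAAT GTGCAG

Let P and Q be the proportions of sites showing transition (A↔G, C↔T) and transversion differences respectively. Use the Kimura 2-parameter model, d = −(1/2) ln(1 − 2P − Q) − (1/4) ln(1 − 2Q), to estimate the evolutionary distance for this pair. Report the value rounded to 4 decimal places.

0.3731

Mismatches occur at site 1 (C/T, transition), site 4 (G/A, transition), site 6 (C/A, transversion), site 8 (T/C, transition), site 12 (G/C, transversion), site 17 (G/C, transversion), site 20 (A/G, transition), site 25 (C/T, transition), site 26 (A/G, transition), site 27 (T/C, transition), site 28 (A/G, transition), site 40 (C/T, transition), site 42 (G/T, transversion).
Of the 13 differences, 9 transitions and 4 transversions over 46 sites: P = 9/46 = 0.195652, Q = 4/46 = 0.086957.
d = −0.5·ln(0.521739) − 0.25·ln(0.826086) = −0.5·(-0.650588) − 0.25·(-0.191056) = 0.3731.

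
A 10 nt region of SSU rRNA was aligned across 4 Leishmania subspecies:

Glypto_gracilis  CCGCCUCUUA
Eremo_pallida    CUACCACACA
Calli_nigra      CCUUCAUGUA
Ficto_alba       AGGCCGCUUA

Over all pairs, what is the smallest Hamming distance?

3

Pairwise Hamming distances:
  Glypto_gracilis vs Eremo_pallida: 5
  Glypto_gracilis vs Calli_nigra: 5
  Glypto_gracilis vs Ficto_alba: 3
  Eremo_pallida vs Calli_nigra: 6
  Eremo_pallida vs Ficto_alba: 6
  Calli_nigra vs Ficto_alba: 7
The smallest is 3, between Glypto_gracilis and Ficto_alba.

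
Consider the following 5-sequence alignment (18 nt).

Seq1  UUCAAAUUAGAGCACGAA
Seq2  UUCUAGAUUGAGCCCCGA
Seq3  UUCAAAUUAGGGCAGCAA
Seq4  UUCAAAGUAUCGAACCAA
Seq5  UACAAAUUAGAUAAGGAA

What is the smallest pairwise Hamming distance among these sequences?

3

Pairwise Hamming distances:
  Seq1 vs Seq2: 7
  Seq1 vs Seq3: 3
  Seq1 vs Seq4: 5
  Seq1 vs Seq5: 4
  Seq2 vs Seq3: 8
  Seq2 vs Seq4: 9
  Seq2 vs Seq5: 11
  Seq3 vs Seq4: 5
  Seq3 vs Seq5: 5
  Seq4 vs Seq5: 7
The smallest is 3, between Seq1 and Seq3.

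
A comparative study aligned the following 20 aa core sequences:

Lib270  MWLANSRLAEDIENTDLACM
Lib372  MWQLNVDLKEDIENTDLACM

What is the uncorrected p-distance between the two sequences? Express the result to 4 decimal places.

0.2500

The sequences differ at positions 3 (L/Q), 4 (A/L), 6 (S/V), 7 (R/D), 9 (A/K).
There are 5 differences over 20 sites, so p = 5/20 = 0.2500.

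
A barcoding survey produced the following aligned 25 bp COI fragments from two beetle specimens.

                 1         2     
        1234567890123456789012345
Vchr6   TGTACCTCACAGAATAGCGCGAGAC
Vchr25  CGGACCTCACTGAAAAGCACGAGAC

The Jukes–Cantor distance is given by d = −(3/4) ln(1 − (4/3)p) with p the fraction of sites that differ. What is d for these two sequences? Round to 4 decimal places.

Mismatches occur at site 1 (T/C), site 3 (T/G), site 11 (A/T), site 15 (T/A), site 19 (G/A).
p = 5/25 = 0.200000.
d = −0.75 · ln(1 − (4/3)·0.200000) = −0.75 · ln(0.733333) = −0.75 · (-0.310155) = 0.2326.

0.2326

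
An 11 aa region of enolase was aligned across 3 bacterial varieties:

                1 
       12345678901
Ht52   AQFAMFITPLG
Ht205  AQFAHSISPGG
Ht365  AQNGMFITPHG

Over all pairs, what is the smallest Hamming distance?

3

Pairwise Hamming distances:
  Ht52 vs Ht205: 4
  Ht52 vs Ht365: 3
  Ht205 vs Ht365: 6
The smallest is 3, between Ht52 and Ht365.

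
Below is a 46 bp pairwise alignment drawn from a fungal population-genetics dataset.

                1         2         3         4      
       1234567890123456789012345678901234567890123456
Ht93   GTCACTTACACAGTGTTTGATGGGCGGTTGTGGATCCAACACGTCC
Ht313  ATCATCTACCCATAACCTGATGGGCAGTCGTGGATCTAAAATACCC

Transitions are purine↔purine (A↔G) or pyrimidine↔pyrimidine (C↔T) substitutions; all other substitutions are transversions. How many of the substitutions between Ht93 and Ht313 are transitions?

The sequences differ at positions 1 (G/A, transition), 5 (C/T, transition), 6 (T/C, transition), 10 (A/C, transversion), 13 (G/T, transversion), 14 (T/A, transversion), 15 (G/A, transition), 16 (T/C, transition), 17 (T/C, transition), 26 (G/A, transition), 29 (T/C, transition), 37 (C/T, transition), 40 (C/A, transversion), 42 (C/T, transition), 43 (G/A, transition), 44 (T/C, transition).
Of the 16 differences, 12 transitions and 4 transversions, so the answer is 12.

12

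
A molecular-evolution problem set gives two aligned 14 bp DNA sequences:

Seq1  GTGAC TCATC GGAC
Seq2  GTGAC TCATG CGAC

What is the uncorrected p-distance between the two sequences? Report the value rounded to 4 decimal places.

Mismatches occur at site 10 (C↔G), site 11 (G↔C).
There are 2 differences over 14 sites, so p = 2/14 = 0.1429.

0.1429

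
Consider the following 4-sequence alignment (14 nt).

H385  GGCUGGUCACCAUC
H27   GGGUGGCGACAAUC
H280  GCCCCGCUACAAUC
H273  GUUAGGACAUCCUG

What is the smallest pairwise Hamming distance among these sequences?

Pairwise Hamming distances:
  H385 vs H27: 4
  H385 vs H280: 6
  H385 vs H273: 7
  H27 vs H280: 5
  H27 vs H273: 9
  H280 vs H273: 10
The smallest is 4, between H385 and H27.

4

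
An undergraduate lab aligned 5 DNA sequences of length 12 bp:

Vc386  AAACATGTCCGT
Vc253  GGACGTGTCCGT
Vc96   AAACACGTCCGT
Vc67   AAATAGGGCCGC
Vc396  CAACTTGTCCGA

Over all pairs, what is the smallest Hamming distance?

1

Pairwise Hamming distances:
  Vc386 vs Vc253: 3
  Vc386 vs Vc96: 1
  Vc386 vs Vc67: 4
  Vc386 vs Vc396: 3
  Vc253 vs Vc96: 4
  Vc253 vs Vc67: 7
  Vc253 vs Vc396: 4
  Vc96 vs Vc67: 4
  Vc96 vs Vc396: 4
  Vc67 vs Vc396: 6
The smallest is 1, between Vc386 and Vc96.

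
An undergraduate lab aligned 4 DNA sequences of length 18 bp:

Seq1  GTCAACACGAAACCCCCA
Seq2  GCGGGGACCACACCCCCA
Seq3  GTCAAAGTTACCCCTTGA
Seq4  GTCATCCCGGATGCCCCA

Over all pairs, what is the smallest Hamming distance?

5

Pairwise Hamming distances:
  Seq1 vs Seq2: 7
  Seq1 vs Seq3: 9
  Seq1 vs Seq4: 5
  Seq2 vs Seq3: 12
  Seq2 vs Seq4: 11
  Seq3 vs Seq4: 12
The smallest is 5, between Seq1 and Seq4.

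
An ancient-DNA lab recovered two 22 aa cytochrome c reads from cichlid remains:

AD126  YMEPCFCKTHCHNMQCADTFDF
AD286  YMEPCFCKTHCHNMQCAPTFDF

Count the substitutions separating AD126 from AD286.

1

The sequences differ at position 18 (D/P).
That gives 1 mismatch out of 22 aligned sites, so the Hamming distance is 1.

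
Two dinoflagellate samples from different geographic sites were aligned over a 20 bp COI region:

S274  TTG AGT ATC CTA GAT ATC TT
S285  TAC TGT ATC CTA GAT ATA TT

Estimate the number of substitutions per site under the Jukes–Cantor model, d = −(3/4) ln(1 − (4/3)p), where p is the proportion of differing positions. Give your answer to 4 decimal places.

0.2326

The sequences differ at positions 2 (T/A), 3 (G/C), 4 (A/T), 18 (C/A).
p = 4/20 = 0.200000.
d = −0.75 · ln(1 − (4/3)·0.200000) = −0.75 · ln(0.733333) = −0.75 · (-0.310155) = 0.2326.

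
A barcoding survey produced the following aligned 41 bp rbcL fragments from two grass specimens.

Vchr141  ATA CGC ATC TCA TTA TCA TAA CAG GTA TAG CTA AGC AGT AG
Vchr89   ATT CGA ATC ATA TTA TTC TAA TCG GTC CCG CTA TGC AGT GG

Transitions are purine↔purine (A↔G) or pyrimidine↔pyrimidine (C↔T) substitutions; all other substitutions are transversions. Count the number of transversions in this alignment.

8

The sequences differ at positions 3 (A/T, transversion), 6 (C/A, transversion), 10 (T/A, transversion), 11 (C/T, transition), 17 (C/T, transition), 18 (A/C, transversion), 22 (C/T, transition), 23 (A/C, transversion), 27 (A/C, transversion), 28 (T/C, transition), 29 (A/C, transversion), 34 (A/T, transversion), 40 (A/G, transition).
Of the 13 differences, 5 transitions and 8 transversions, so the answer is 8.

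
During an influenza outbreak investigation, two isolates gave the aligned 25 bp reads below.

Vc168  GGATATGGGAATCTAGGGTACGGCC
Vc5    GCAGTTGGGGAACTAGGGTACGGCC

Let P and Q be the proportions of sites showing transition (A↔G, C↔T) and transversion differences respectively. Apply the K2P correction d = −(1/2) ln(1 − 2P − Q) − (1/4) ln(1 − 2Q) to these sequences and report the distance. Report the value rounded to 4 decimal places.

The sequences differ at positions 2 (G/C, transversion), 4 (T/G, transversion), 5 (A/T, transversion), 10 (A/G, transition), 12 (T/A, transversion).
Of the 5 differences, 1 transition and 4 transversions over 25 sites: P = 1/25 = 0.040000, Q = 4/25 = 0.160000.
d = −0.5·ln(0.760000) − 0.25·ln(0.680000) = −0.5·(-0.274437) − 0.25·(-0.385662) = 0.2336.

0.2336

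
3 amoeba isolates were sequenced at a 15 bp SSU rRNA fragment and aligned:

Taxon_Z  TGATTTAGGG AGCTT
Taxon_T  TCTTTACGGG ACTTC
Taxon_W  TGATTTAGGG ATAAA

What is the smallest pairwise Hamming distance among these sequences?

4

Pairwise Hamming distances:
  Taxon_Z vs Taxon_T: 7
  Taxon_Z vs Taxon_W: 4
  Taxon_T vs Taxon_W: 8
The smallest is 4, between Taxon_Z and Taxon_W.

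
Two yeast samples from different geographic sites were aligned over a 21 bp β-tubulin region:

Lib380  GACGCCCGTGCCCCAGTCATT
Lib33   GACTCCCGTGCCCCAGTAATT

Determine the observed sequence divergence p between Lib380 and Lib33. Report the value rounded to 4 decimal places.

The sequences differ at positions 4 (G/T), 18 (C/A).
There are 2 differences over 21 sites, so p = 2/21 = 0.0952.

0.0952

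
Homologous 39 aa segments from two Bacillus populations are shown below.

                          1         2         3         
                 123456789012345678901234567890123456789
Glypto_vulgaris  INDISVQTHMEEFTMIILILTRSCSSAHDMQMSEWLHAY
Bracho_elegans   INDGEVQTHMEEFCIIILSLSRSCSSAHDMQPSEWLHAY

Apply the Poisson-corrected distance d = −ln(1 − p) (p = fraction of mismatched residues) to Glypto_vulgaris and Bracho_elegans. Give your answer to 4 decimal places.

0.1978

Mismatches occur at site 4 (I→G), site 5 (S→E), site 14 (T→C), site 15 (M→I), site 19 (I→S), site 21 (T→S), site 32 (M→P).
p = 7/39 = 0.179487.
d = −ln(1 − 0.179487) = −ln(0.820513) = 0.1978.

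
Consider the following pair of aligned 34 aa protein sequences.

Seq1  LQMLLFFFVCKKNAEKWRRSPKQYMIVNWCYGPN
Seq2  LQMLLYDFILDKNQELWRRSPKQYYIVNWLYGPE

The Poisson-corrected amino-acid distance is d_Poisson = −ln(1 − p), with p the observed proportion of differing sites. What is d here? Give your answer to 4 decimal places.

Differing sites — 6:F/Y; 7:F/D; 9:V/I; 10:C/L; 11:K/D; 14:A/Q; 16:K/L; 25:M/Y; 30:C/L; 34:N/E.
p = 10/34 = 0.294118.
d = −ln(1 − 0.294118) = −ln(0.705882) = 0.3483.

0.3483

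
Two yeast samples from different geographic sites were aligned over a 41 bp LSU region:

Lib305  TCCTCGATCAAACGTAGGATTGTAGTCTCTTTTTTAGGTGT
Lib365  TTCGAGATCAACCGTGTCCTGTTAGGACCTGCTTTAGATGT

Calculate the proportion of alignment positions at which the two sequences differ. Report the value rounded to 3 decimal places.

Mismatches occur at site 2 (C→T), site 4 (T→G), site 5 (C→A), site 12 (A→C), site 16 (A→G), site 17 (G→T), site 18 (G→C), site 19 (A→C), site 21 (T→G), site 22 (G→T), site 26 (T→G), site 27 (C→A), site 28 (T→C), site 31 (T→G), site 32 (T→C), site 38 (G→A).
There are 16 differences over 41 sites, so p = 16/41 = 0.390.

0.390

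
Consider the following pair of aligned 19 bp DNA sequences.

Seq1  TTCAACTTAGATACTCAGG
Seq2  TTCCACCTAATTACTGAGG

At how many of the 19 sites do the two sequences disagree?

5

Mismatches occur at site 4 (A→C), site 7 (T→C), site 10 (G→A), site 11 (A→T), site 16 (C→G).
That gives 5 mismatches out of 19 aligned sites, so the Hamming distance is 5.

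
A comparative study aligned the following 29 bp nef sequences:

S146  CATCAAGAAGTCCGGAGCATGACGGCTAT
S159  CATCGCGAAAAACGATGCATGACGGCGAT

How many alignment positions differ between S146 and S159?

8

The sequences differ at positions 5 (A/G), 6 (A/C), 10 (G/A), 11 (T/A), 12 (C/A), 15 (G/A), 16 (A/T), 27 (T/G).
That gives 8 mismatches out of 29 aligned sites, so the Hamming distance is 8.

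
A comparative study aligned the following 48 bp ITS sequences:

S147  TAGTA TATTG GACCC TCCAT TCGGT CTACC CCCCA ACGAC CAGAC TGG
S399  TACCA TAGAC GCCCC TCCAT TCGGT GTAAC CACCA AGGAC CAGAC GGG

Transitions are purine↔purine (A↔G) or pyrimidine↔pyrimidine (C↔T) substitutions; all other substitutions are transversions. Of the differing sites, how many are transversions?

Differing sites — 3:G/C (Tv); 4:T/C (Ti); 8:T/G (Tv); 9:T/A (Tv); 10:G/C (Tv); 12:A/C (Tv); 26:C/G (Tv); 29:C/A (Tv); 32:C/A (Tv); 37:C/G (Tv); 46:T/G (Tv).
Of the 11 differences, 1 transition and 10 transversions, so the answer is 10.

10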